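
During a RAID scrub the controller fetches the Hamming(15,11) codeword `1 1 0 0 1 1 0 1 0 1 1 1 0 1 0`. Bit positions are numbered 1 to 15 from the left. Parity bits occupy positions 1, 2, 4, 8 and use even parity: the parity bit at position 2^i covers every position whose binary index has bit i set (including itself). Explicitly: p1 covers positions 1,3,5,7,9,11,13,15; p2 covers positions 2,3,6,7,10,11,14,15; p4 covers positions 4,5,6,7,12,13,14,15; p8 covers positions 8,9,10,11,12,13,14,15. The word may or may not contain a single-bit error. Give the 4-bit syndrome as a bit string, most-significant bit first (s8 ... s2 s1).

s1: b1⊕b3⊕b5⊕b7⊕b9⊕b11⊕b13⊕b15 = 1⊕0⊕1⊕0⊕0⊕1⊕0⊕0 = 1
s2: b2⊕b3⊕b6⊕b7⊕b10⊕b11⊕b14⊕b15 = 1⊕0⊕1⊕0⊕1⊕1⊕1⊕0 = 1
s4: b4⊕b5⊕b6⊕b7⊕b12⊕b13⊕b14⊕b15 = 0⊕1⊕1⊕0⊕1⊕0⊕1⊕0 = 0
s8: b8⊕b9⊕b10⊕b11⊕b12⊕b13⊕b14⊕b15 = 1⊕0⊕1⊕1⊕1⊕0⊕1⊕0 = 1
Syndrome (s8...s1) = 1011 → position 11.

1011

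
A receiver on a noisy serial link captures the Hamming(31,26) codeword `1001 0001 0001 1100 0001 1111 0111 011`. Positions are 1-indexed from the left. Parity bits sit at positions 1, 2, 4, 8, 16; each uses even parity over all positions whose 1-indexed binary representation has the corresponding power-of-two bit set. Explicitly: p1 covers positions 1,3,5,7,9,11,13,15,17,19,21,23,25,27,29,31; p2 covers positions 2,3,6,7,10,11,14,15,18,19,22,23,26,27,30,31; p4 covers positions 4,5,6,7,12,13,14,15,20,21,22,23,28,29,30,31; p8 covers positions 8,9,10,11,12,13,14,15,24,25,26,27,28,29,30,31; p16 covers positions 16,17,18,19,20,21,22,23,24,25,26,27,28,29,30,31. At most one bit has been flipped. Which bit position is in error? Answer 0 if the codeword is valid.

6

s1: b1⊕b3⊕b5⊕b7⊕b9⊕b11⊕b13⊕b15⊕b17⊕b19⊕b21⊕b23⊕b25⊕b27⊕b29⊕b31 = 1⊕0⊕0⊕0⊕0⊕0⊕1⊕0⊕0⊕0⊕1⊕1⊕0⊕1⊕0⊕1 = 0
s2: b2⊕b3⊕b6⊕b7⊕b10⊕b11⊕b14⊕b15⊕b18⊕b19⊕b22⊕b23⊕b26⊕b27⊕b30⊕b31 = 0⊕0⊕0⊕0⊕0⊕0⊕1⊕0⊕0⊕0⊕1⊕1⊕1⊕1⊕1⊕1 = 1
s4: b4⊕b5⊕b6⊕b7⊕b12⊕b13⊕b14⊕b15⊕b20⊕b21⊕b22⊕b23⊕b28⊕b29⊕b30⊕b31 = 1⊕0⊕0⊕0⊕1⊕1⊕1⊕0⊕1⊕1⊕1⊕1⊕1⊕0⊕1⊕1 = 1
s8: b8⊕b9⊕b10⊕b11⊕b12⊕b13⊕b14⊕b15⊕b24⊕b25⊕b26⊕b27⊕b28⊕b29⊕b30⊕b31 = 1⊕0⊕0⊕0⊕1⊕1⊕1⊕0⊕1⊕0⊕1⊕1⊕1⊕0⊕1⊕1 = 0
s16: b16⊕b17⊕b18⊕b19⊕b20⊕b21⊕b22⊕b23⊕b24⊕b25⊕b26⊕b27⊕b28⊕b29⊕b30⊕b31 = 0⊕0⊕0⊕0⊕1⊕1⊕1⊕1⊕1⊕0⊕1⊕1⊕1⊕0⊕1⊕1 = 0
Syndrome (s16...s1) = 00110 → position 6.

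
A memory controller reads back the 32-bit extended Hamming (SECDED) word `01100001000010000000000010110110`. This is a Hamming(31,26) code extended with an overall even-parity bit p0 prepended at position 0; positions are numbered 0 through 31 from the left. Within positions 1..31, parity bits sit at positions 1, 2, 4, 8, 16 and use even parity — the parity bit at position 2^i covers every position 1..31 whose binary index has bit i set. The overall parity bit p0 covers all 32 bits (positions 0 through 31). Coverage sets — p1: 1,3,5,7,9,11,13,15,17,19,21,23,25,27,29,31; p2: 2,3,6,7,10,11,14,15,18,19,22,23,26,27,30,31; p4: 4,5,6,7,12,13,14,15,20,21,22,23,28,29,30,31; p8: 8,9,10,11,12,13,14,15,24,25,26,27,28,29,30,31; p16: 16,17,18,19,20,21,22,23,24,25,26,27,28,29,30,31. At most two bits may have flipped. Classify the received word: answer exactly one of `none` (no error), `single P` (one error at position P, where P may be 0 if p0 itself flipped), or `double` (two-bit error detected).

s1: b1⊕b3⊕b5⊕b7⊕b9⊕b11⊕b13⊕b15⊕b17⊕b19⊕b21⊕b23⊕b25⊕b27⊕b29⊕b31 = 1⊕0⊕0⊕1⊕0⊕0⊕0⊕0⊕0⊕0⊕0⊕0⊕0⊕1⊕1⊕0 = 0
s2: b2⊕b3⊕b6⊕b7⊕b10⊕b11⊕b14⊕b15⊕b18⊕b19⊕b22⊕b23⊕b26⊕b27⊕b30⊕b31 = 1⊕0⊕0⊕1⊕0⊕0⊕0⊕0⊕0⊕0⊕0⊕0⊕1⊕1⊕1⊕0 = 1
s4: b4⊕b5⊕b6⊕b7⊕b12⊕b13⊕b14⊕b15⊕b20⊕b21⊕b22⊕b23⊕b28⊕b29⊕b30⊕b31 = 0⊕0⊕0⊕1⊕1⊕0⊕0⊕0⊕0⊕0⊕0⊕0⊕0⊕1⊕1⊕0 = 0
s8: b8⊕b9⊕b10⊕b11⊕b12⊕b13⊕b14⊕b15⊕b24⊕b25⊕b26⊕b27⊕b28⊕b29⊕b30⊕b31 = 0⊕0⊕0⊕0⊕1⊕0⊕0⊕0⊕1⊕0⊕1⊕1⊕0⊕1⊕1⊕0 = 0
s16: b16⊕b17⊕b18⊕b19⊕b20⊕b21⊕b22⊕b23⊕b24⊕b25⊕b26⊕b27⊕b28⊕b29⊕b30⊕b31 = 0⊕0⊕0⊕0⊕0⊕0⊕0⊕0⊕1⊕0⊕1⊕1⊕0⊕1⊕1⊕0 = 1
Syndrome (s16...s1) = 10010 → position 18.
Overall parity (XOR of all 32 bits, including p0): 0⊕1⊕1⊕0⊕0⊕0⊕0⊕1⊕0⊕0⊕0⊕0⊕1⊕0⊕0⊕0⊕0⊕0⊕0⊕0⊕0⊕0⊕0⊕0⊕1⊕0⊕1⊕1⊕0⊕1⊕1⊕0 = 1
Overall=1, syndrome position=18 → single-bit error at position 18.

single 18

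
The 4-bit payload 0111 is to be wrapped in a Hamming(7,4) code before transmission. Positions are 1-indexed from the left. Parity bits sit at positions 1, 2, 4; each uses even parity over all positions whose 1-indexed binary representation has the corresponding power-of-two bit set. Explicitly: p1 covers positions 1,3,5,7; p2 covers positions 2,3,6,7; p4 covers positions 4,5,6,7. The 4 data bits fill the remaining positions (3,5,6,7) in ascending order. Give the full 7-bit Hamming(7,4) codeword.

Place data bits at non-power-of-two positions: b3=0, b5=1, b6=1, b7=1.
p1 = XOR of data positions {3,5,7} = 0⊕1⊕1 = 0
p2 = XOR of data positions {3,6,7} = 0⊕1⊕1 = 0
p4 = XOR of data positions {5,6,7} = 1⊕1⊕1 = 1
Codeword b1..b7 = 0001111

0001111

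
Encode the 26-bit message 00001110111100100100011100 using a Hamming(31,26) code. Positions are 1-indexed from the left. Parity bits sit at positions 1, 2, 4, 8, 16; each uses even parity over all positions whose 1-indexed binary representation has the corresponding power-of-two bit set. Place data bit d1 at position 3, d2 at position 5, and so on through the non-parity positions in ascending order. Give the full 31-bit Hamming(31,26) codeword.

Place data bits at non-power-of-two positions: b3=0, b5=0, b6=0, b7=0, b9=1, b10=1, b11=1, b12=0, b13=1, b14=1, b15=1, b17=1, b18=0, b19=0, b20=1, b21=0, b22=0, b23=1, b24=0, b25=0, b26=0, b27=1, b28=1, b29=1, b30=0, b31=0.
p1 = XOR of data positions {3,5,7,9,11,13,15,17,19,21,23,25,27,29,31} = 0⊕0⊕0⊕1⊕1⊕1⊕1⊕1⊕0⊕0⊕1⊕0⊕1⊕1⊕0 = 0
p2 = XOR of data positions {3,6,7,10,11,14,15,18,19,22,23,26,27,30,31} = 0⊕0⊕0⊕1⊕1⊕1⊕1⊕0⊕0⊕0⊕1⊕0⊕1⊕0⊕0 = 0
p4 = XOR of data positions {5,6,7,12,13,14,15,20,21,22,23,28,29,30,31} = 0⊕0⊕0⊕0⊕1⊕1⊕1⊕1⊕0⊕0⊕1⊕1⊕1⊕0⊕0 = 1
p8 = XOR of data positions {9,10,11,12,13,14,15,24,25,26,27,28,29,30,31} = 1⊕1⊕1⊕0⊕1⊕1⊕1⊕0⊕0⊕0⊕1⊕1⊕1⊕0⊕0 = 1
p16 = XOR of data positions {17,18,19,20,21,22,23,24,25,26,27,28,29,30,31} = 1⊕0⊕0⊕1⊕0⊕0⊕1⊕0⊕0⊕0⊕1⊕1⊕1⊕0⊕0 = 0
Codeword b1..b31 = 0001000111101110100100100011100

0001000111101110100100100011100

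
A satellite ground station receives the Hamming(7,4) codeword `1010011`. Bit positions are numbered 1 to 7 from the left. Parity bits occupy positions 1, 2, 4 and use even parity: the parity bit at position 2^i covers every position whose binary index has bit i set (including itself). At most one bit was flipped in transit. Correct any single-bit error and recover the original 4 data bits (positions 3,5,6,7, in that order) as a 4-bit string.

0011

s1: b1⊕b3⊕b5⊕b7 = 1⊕1⊕0⊕1 = 1
s2: b2⊕b3⊕b6⊕b7 = 0⊕1⊕1⊕1 = 1
s4: b4⊕b5⊕b6⊕b7 = 0⊕0⊕1⊕1 = 0
Syndrome (s4...s1) = 011 → position 3.
Flip bit 3: corrected codeword = 1000011
Data bits at positions 3,5,6,7: 0011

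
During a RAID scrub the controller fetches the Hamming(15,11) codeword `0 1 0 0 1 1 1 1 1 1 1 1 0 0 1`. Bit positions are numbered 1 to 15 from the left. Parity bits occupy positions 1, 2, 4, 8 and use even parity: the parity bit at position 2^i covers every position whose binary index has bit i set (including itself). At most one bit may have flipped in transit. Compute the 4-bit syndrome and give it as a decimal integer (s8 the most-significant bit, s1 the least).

5

s1: b1⊕b3⊕b5⊕b7⊕b9⊕b11⊕b13⊕b15 = 0⊕0⊕1⊕1⊕1⊕1⊕0⊕1 = 1
s2: b2⊕b3⊕b6⊕b7⊕b10⊕b11⊕b14⊕b15 = 1⊕0⊕1⊕1⊕1⊕1⊕0⊕1 = 0
s4: b4⊕b5⊕b6⊕b7⊕b12⊕b13⊕b14⊕b15 = 0⊕1⊕1⊕1⊕1⊕0⊕0⊕1 = 1
s8: b8⊕b9⊕b10⊕b11⊕b12⊕b13⊕b14⊕b15 = 1⊕1⊕1⊕1⊕1⊕0⊕0⊕1 = 0
Syndrome (s8...s1) = 0101 → position 5.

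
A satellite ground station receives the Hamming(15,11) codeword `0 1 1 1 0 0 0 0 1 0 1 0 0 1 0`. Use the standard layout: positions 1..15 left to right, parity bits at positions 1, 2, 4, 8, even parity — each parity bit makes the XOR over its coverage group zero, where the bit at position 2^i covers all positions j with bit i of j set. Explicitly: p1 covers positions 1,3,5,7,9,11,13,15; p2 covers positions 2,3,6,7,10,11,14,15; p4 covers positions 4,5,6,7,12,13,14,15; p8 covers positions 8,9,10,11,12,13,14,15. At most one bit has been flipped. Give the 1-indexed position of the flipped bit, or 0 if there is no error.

9

s1: b1⊕b3⊕b5⊕b7⊕b9⊕b11⊕b13⊕b15 = 0⊕1⊕0⊕0⊕1⊕1⊕0⊕0 = 1
s2: b2⊕b3⊕b6⊕b7⊕b10⊕b11⊕b14⊕b15 = 1⊕1⊕0⊕0⊕0⊕1⊕1⊕0 = 0
s4: b4⊕b5⊕b6⊕b7⊕b12⊕b13⊕b14⊕b15 = 1⊕0⊕0⊕0⊕0⊕0⊕1⊕0 = 0
s8: b8⊕b9⊕b10⊕b11⊕b12⊕b13⊕b14⊕b15 = 0⊕1⊕0⊕1⊕0⊕0⊕1⊕0 = 1
Syndrome (s8...s1) = 1001 → position 9.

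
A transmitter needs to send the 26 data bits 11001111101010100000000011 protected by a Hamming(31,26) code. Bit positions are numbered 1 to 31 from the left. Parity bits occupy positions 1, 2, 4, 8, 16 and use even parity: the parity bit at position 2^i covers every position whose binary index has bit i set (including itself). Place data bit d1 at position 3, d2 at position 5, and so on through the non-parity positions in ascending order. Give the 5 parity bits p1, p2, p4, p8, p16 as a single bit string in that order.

11100

Place data bits at non-power-of-two positions: b3=1, b5=1, b6=0, b7=0, b9=1, b10=1, b11=1, b12=1, b13=1, b14=0, b15=1, b17=0, b18=1, b19=0, b20=1, b21=0, b22=0, b23=0, b24=0, b25=0, b26=0, b27=0, b28=0, b29=0, b30=1, b31=1.
p1 = XOR of data positions {3,5,7,9,11,13,15,17,19,21,23,25,27,29,31} = 1⊕1⊕0⊕1⊕1⊕1⊕1⊕0⊕0⊕0⊕0⊕0⊕0⊕0⊕1 = 1
p2 = XOR of data positions {3,6,7,10,11,14,15,18,19,22,23,26,27,30,31} = 1⊕0⊕0⊕1⊕1⊕0⊕1⊕1⊕0⊕0⊕0⊕0⊕0⊕1⊕1 = 1
p4 = XOR of data positions {5,6,7,12,13,14,15,20,21,22,23,28,29,30,31} = 1⊕0⊕0⊕1⊕1⊕0⊕1⊕1⊕0⊕0⊕0⊕0⊕0⊕1⊕1 = 1
p8 = XOR of data positions {9,10,11,12,13,14,15,24,25,26,27,28,29,30,31} = 1⊕1⊕1⊕1⊕1⊕0⊕1⊕0⊕0⊕0⊕0⊕0⊕0⊕1⊕1 = 0
p16 = XOR of data positions {17,18,19,20,21,22,23,24,25,26,27,28,29,30,31} = 0⊕1⊕0⊕1⊕0⊕0⊕0⊕0⊕0⊕0⊕0⊕0⊕0⊕1⊕1 = 0
Parity bits p1,p2,p4,p8,p16 = 11100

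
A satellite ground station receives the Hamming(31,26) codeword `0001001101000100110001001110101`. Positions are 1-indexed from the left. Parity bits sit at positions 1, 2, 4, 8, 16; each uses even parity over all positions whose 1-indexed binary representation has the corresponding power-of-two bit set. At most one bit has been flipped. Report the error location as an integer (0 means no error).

0

s1: b1⊕b3⊕b5⊕b7⊕b9⊕b11⊕b13⊕b15⊕b17⊕b19⊕b21⊕b23⊕b25⊕b27⊕b29⊕b31 = 0⊕0⊕0⊕1⊕0⊕0⊕0⊕0⊕1⊕0⊕0⊕0⊕1⊕1⊕1⊕1 = 0
s2: b2⊕b3⊕b6⊕b7⊕b10⊕b11⊕b14⊕b15⊕b18⊕b19⊕b22⊕b23⊕b26⊕b27⊕b30⊕b31 = 0⊕0⊕0⊕1⊕1⊕0⊕1⊕0⊕1⊕0⊕1⊕0⊕1⊕1⊕0⊕1 = 0
s4: b4⊕b5⊕b6⊕b7⊕b12⊕b13⊕b14⊕b15⊕b20⊕b21⊕b22⊕b23⊕b28⊕b29⊕b30⊕b31 = 1⊕0⊕0⊕1⊕0⊕0⊕1⊕0⊕0⊕0⊕1⊕0⊕0⊕1⊕0⊕1 = 0
s8: b8⊕b9⊕b10⊕b11⊕b12⊕b13⊕b14⊕b15⊕b24⊕b25⊕b26⊕b27⊕b28⊕b29⊕b30⊕b31 = 1⊕0⊕1⊕0⊕0⊕0⊕1⊕0⊕0⊕1⊕1⊕1⊕0⊕1⊕0⊕1 = 0
s16: b16⊕b17⊕b18⊕b19⊕b20⊕b21⊕b22⊕b23⊕b24⊕b25⊕b26⊕b27⊕b28⊕b29⊕b30⊕b31 = 0⊕1⊕1⊕0⊕0⊕0⊕1⊕0⊕0⊕1⊕1⊕1⊕0⊕1⊕0⊕1 = 0
Syndrome (s16...s1) = 00000 → position 0 (no error).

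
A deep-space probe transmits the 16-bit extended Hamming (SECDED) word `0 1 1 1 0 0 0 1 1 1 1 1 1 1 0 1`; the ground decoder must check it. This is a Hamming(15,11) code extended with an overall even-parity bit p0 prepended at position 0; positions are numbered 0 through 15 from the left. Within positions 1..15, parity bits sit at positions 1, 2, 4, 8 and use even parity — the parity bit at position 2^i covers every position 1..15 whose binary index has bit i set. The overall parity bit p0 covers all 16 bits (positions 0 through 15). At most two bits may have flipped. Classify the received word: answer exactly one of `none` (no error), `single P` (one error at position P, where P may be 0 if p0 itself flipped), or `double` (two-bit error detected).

s1: b1⊕b3⊕b5⊕b7⊕b9⊕b11⊕b13⊕b15 = 1⊕1⊕0⊕1⊕1⊕1⊕1⊕1 = 1
s2: b2⊕b3⊕b6⊕b7⊕b10⊕b11⊕b14⊕b15 = 1⊕1⊕0⊕1⊕1⊕1⊕0⊕1 = 0
s4: b4⊕b5⊕b6⊕b7⊕b12⊕b13⊕b14⊕b15 = 0⊕0⊕0⊕1⊕1⊕1⊕0⊕1 = 0
s8: b8⊕b9⊕b10⊕b11⊕b12⊕b13⊕b14⊕b15 = 1⊕1⊕1⊕1⊕1⊕1⊕0⊕1 = 1
Syndrome (s8...s1) = 1001 → position 9.
Overall parity (XOR of all 16 bits, including p0): 0⊕1⊕1⊕1⊕0⊕0⊕0⊕1⊕1⊕1⊕1⊕1⊕1⊕1⊕0⊕1 = 1
Overall=1, syndrome position=9 → single-bit error at position 9.

single 9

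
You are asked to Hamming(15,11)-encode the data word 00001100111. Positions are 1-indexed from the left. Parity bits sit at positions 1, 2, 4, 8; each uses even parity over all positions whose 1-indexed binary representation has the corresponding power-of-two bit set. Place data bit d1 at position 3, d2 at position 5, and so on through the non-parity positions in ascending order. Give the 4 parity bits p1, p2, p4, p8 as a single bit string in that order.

1111

Place data bits at non-power-of-two positions: b3=0, b5=0, b6=0, b7=0, b9=1, b10=1, b11=0, b12=0, b13=1, b14=1, b15=1.
p1 = XOR of data positions {3,5,7,9,11,13,15} = 0⊕0⊕0⊕1⊕0⊕1⊕1 = 1
p2 = XOR of data positions {3,6,7,10,11,14,15} = 0⊕0⊕0⊕1⊕0⊕1⊕1 = 1
p4 = XOR of data positions {5,6,7,12,13,14,15} = 0⊕0⊕0⊕0⊕1⊕1⊕1 = 1
p8 = XOR of data positions {9,10,11,12,13,14,15} = 1⊕1⊕0⊕0⊕1⊕1⊕1 = 1
Parity bits p1,p2,p4,p8 = 1111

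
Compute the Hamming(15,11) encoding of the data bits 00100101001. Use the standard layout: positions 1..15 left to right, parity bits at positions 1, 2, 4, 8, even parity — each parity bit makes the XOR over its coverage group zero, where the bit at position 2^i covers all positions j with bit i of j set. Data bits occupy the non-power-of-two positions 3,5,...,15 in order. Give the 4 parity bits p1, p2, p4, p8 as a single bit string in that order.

1111

Place data bits at non-power-of-two positions: b3=0, b5=0, b6=1, b7=0, b9=0, b10=1, b11=0, b12=1, b13=0, b14=0, b15=1.
p1 = XOR of data positions {3,5,7,9,11,13,15} = 0⊕0⊕0⊕0⊕0⊕0⊕1 = 1
p2 = XOR of data positions {3,6,7,10,11,14,15} = 0⊕1⊕0⊕1⊕0⊕0⊕1 = 1
p4 = XOR of data positions {5,6,7,12,13,14,15} = 0⊕1⊕0⊕1⊕0⊕0⊕1 = 1
p8 = XOR of data positions {9,10,11,12,13,14,15} = 0⊕1⊕0⊕1⊕0⊕0⊕1 = 1
Parity bits p1,p2,p4,p8 = 1111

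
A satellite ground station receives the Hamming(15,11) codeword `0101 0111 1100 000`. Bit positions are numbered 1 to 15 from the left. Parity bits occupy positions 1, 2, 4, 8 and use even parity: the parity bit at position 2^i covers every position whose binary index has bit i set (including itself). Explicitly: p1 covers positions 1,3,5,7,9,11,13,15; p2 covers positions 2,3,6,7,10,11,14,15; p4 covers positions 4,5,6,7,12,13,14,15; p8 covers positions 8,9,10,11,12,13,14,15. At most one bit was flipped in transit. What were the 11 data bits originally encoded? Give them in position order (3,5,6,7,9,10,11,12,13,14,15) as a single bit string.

s1: b1⊕b3⊕b5⊕b7⊕b9⊕b11⊕b13⊕b15 = 0⊕0⊕0⊕1⊕1⊕0⊕0⊕0 = 0
s2: b2⊕b3⊕b6⊕b7⊕b10⊕b11⊕b14⊕b15 = 1⊕0⊕1⊕1⊕1⊕0⊕0⊕0 = 0
s4: b4⊕b5⊕b6⊕b7⊕b12⊕b13⊕b14⊕b15 = 1⊕0⊕1⊕1⊕0⊕0⊕0⊕0 = 1
s8: b8⊕b9⊕b10⊕b11⊕b12⊕b13⊕b14⊕b15 = 1⊕1⊕1⊕0⊕0⊕0⊕0⊕0 = 1
Syndrome (s8...s1) = 1100 → position 12.
Flip bit 12: corrected codeword = 010101111101000
Data bits at positions 3,5,6,7,9,10,11,12,13,14,15: 00111101000

00111101000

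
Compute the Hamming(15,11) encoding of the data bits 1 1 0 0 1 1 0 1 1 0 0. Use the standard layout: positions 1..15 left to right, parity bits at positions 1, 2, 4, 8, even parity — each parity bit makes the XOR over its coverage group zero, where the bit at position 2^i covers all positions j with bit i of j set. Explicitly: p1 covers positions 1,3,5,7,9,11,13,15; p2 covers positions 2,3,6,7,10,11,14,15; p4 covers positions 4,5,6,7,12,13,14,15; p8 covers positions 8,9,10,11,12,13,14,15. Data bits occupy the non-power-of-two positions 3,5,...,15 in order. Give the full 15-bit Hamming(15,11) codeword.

001110001101100

Place data bits at non-power-of-two positions: b3=1, b5=1, b6=0, b7=0, b9=1, b10=1, b11=0, b12=1, b13=1, b14=0, b15=0.
p1 = XOR of data positions {3,5,7,9,11,13,15} = 1⊕1⊕0⊕1⊕0⊕1⊕0 = 0
p2 = XOR of data positions {3,6,7,10,11,14,15} = 1⊕0⊕0⊕1⊕0⊕0⊕0 = 0
p4 = XOR of data positions {5,6,7,12,13,14,15} = 1⊕0⊕0⊕1⊕1⊕0⊕0 = 1
p8 = XOR of data positions {9,10,11,12,13,14,15} = 1⊕1⊕0⊕1⊕1⊕0⊕0 = 0
Codeword b1..b15 = 001110001101100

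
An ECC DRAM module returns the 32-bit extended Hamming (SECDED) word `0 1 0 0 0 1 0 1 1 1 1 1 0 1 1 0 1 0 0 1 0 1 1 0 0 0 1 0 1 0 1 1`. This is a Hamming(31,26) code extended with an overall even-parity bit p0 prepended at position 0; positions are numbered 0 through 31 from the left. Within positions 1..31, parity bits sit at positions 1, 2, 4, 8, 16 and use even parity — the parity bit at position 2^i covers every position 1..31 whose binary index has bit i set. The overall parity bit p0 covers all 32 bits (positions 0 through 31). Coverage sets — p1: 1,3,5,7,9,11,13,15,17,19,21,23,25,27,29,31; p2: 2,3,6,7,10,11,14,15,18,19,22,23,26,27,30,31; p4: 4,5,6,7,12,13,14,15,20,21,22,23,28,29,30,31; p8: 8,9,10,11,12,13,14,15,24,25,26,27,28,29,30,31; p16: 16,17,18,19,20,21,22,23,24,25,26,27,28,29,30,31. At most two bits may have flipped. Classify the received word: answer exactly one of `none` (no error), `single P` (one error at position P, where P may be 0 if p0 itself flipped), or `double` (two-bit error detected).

single 7

s1: b1⊕b3⊕b5⊕b7⊕b9⊕b11⊕b13⊕b15⊕b17⊕b19⊕b21⊕b23⊕b25⊕b27⊕b29⊕b31 = 1⊕0⊕1⊕1⊕1⊕1⊕1⊕0⊕0⊕1⊕1⊕0⊕0⊕0⊕0⊕1 = 1
s2: b2⊕b3⊕b6⊕b7⊕b10⊕b11⊕b14⊕b15⊕b18⊕b19⊕b22⊕b23⊕b26⊕b27⊕b30⊕b31 = 0⊕0⊕0⊕1⊕1⊕1⊕1⊕0⊕0⊕1⊕1⊕0⊕1⊕0⊕1⊕1 = 1
s4: b4⊕b5⊕b6⊕b7⊕b12⊕b13⊕b14⊕b15⊕b20⊕b21⊕b22⊕b23⊕b28⊕b29⊕b30⊕b31 = 0⊕1⊕0⊕1⊕0⊕1⊕1⊕0⊕0⊕1⊕1⊕0⊕1⊕0⊕1⊕1 = 1
s8: b8⊕b9⊕b10⊕b11⊕b12⊕b13⊕b14⊕b15⊕b24⊕b25⊕b26⊕b27⊕b28⊕b29⊕b30⊕b31 = 1⊕1⊕1⊕1⊕0⊕1⊕1⊕0⊕0⊕0⊕1⊕0⊕1⊕0⊕1⊕1 = 0
s16: b16⊕b17⊕b18⊕b19⊕b20⊕b21⊕b22⊕b23⊕b24⊕b25⊕b26⊕b27⊕b28⊕b29⊕b30⊕b31 = 1⊕0⊕0⊕1⊕0⊕1⊕1⊕0⊕0⊕0⊕1⊕0⊕1⊕0⊕1⊕1 = 0
Syndrome (s16...s1) = 00111 → position 7.
Overall parity (XOR of all 32 bits, including p0): 0⊕1⊕0⊕0⊕0⊕1⊕0⊕1⊕1⊕1⊕1⊕1⊕0⊕1⊕1⊕0⊕1⊕0⊕0⊕1⊕0⊕1⊕1⊕0⊕0⊕0⊕1⊕0⊕1⊕0⊕1⊕1 = 1
Overall=1, syndrome position=7 → single-bit error at position 7.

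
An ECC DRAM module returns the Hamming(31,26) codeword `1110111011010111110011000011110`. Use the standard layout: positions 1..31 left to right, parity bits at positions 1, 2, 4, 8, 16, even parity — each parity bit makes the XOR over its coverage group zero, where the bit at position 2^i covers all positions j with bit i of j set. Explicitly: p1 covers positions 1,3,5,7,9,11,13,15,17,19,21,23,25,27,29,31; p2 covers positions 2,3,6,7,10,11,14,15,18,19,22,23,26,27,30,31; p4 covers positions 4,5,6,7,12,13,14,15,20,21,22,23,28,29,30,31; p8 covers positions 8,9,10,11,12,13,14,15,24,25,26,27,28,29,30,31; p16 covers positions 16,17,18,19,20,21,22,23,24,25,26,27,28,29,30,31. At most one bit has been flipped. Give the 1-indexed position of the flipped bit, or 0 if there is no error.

s1: b1⊕b3⊕b5⊕b7⊕b9⊕b11⊕b13⊕b15⊕b17⊕b19⊕b21⊕b23⊕b25⊕b27⊕b29⊕b31 = 1⊕1⊕1⊕1⊕1⊕0⊕0⊕1⊕1⊕0⊕1⊕0⊕0⊕1⊕1⊕0 = 0
s2: b2⊕b3⊕b6⊕b7⊕b10⊕b11⊕b14⊕b15⊕b18⊕b19⊕b22⊕b23⊕b26⊕b27⊕b30⊕b31 = 1⊕1⊕1⊕1⊕1⊕0⊕1⊕1⊕1⊕0⊕1⊕0⊕0⊕1⊕1⊕0 = 1
s4: b4⊕b5⊕b6⊕b7⊕b12⊕b13⊕b14⊕b15⊕b20⊕b21⊕b22⊕b23⊕b28⊕b29⊕b30⊕b31 = 0⊕1⊕1⊕1⊕1⊕0⊕1⊕1⊕0⊕1⊕1⊕0⊕1⊕1⊕1⊕0 = 1
s8: b8⊕b9⊕b10⊕b11⊕b12⊕b13⊕b14⊕b15⊕b24⊕b25⊕b26⊕b27⊕b28⊕b29⊕b30⊕b31 = 0⊕1⊕1⊕0⊕1⊕0⊕1⊕1⊕0⊕0⊕0⊕1⊕1⊕1⊕1⊕0 = 1
s16: b16⊕b17⊕b18⊕b19⊕b20⊕b21⊕b22⊕b23⊕b24⊕b25⊕b26⊕b27⊕b28⊕b29⊕b30⊕b31 = 1⊕1⊕1⊕0⊕0⊕1⊕1⊕0⊕0⊕0⊕0⊕1⊕1⊕1⊕1⊕0 = 1
Syndrome (s16...s1) = 11110 → position 30.

30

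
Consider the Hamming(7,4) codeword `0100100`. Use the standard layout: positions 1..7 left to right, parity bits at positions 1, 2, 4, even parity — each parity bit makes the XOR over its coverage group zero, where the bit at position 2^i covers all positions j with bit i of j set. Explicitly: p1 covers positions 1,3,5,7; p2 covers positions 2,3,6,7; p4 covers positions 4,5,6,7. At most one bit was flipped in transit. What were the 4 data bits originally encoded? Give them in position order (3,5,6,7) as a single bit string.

s1: b1⊕b3⊕b5⊕b7 = 0⊕0⊕1⊕0 = 1
s2: b2⊕b3⊕b6⊕b7 = 1⊕0⊕0⊕0 = 1
s4: b4⊕b5⊕b6⊕b7 = 0⊕1⊕0⊕0 = 1
Syndrome (s4...s1) = 111 → position 7.
Flip bit 7: corrected codeword = 0100101
Data bits at positions 3,5,6,7: 0101

0101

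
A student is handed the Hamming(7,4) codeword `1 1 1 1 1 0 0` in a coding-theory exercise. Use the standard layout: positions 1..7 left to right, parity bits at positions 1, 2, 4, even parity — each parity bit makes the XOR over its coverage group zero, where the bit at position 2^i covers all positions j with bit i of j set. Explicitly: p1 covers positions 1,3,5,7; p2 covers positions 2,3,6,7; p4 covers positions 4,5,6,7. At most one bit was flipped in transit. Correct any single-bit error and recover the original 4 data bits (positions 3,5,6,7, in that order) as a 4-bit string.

1100

s1: b1⊕b3⊕b5⊕b7 = 1⊕1⊕1⊕0 = 1
s2: b2⊕b3⊕b6⊕b7 = 1⊕1⊕0⊕0 = 0
s4: b4⊕b5⊕b6⊕b7 = 1⊕1⊕0⊕0 = 0
Syndrome (s4...s1) = 001 → position 1.
Flip bit 1: corrected codeword = 0111100
Data bits at positions 3,5,6,7: 1100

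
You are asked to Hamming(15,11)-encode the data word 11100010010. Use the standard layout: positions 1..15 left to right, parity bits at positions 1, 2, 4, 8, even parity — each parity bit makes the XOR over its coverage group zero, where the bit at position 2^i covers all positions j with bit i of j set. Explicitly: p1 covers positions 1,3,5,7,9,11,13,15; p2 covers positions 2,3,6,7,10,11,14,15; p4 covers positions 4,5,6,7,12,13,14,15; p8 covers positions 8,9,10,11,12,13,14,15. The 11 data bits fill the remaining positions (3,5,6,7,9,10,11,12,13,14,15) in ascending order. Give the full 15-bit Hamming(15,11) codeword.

101111000010010

Place data bits at non-power-of-two positions: b3=1, b5=1, b6=1, b7=0, b9=0, b10=0, b11=1, b12=0, b13=0, b14=1, b15=0.
p1 = XOR of data positions {3,5,7,9,11,13,15} = 1⊕1⊕0⊕0⊕1⊕0⊕0 = 1
p2 = XOR of data positions {3,6,7,10,11,14,15} = 1⊕1⊕0⊕0⊕1⊕1⊕0 = 0
p4 = XOR of data positions {5,6,7,12,13,14,15} = 1⊕1⊕0⊕0⊕0⊕1⊕0 = 1
p8 = XOR of data positions {9,10,11,12,13,14,15} = 0⊕0⊕1⊕0⊕0⊕1⊕0 = 0
Codeword b1..b15 = 101111000010010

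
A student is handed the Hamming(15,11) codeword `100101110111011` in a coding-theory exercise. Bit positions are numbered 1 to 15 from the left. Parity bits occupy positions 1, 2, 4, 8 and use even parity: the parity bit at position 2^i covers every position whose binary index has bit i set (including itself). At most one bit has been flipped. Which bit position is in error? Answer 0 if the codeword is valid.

0

s1: b1⊕b3⊕b5⊕b7⊕b9⊕b11⊕b13⊕b15 = 1⊕0⊕0⊕1⊕0⊕1⊕0⊕1 = 0
s2: b2⊕b3⊕b6⊕b7⊕b10⊕b11⊕b14⊕b15 = 0⊕0⊕1⊕1⊕1⊕1⊕1⊕1 = 0
s4: b4⊕b5⊕b6⊕b7⊕b12⊕b13⊕b14⊕b15 = 1⊕0⊕1⊕1⊕1⊕0⊕1⊕1 = 0
s8: b8⊕b9⊕b10⊕b11⊕b12⊕b13⊕b14⊕b15 = 1⊕0⊕1⊕1⊕1⊕0⊕1⊕1 = 0
Syndrome (s8...s1) = 0000 → position 0 (no error).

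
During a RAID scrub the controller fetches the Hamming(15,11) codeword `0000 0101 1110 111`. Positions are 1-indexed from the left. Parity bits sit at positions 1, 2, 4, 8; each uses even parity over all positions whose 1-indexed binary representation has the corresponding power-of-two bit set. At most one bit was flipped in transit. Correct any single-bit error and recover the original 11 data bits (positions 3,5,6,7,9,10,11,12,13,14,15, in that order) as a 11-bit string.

s1: b1⊕b3⊕b5⊕b7⊕b9⊕b11⊕b13⊕b15 = 0⊕0⊕0⊕0⊕1⊕1⊕1⊕1 = 0
s2: b2⊕b3⊕b6⊕b7⊕b10⊕b11⊕b14⊕b15 = 0⊕0⊕1⊕0⊕1⊕1⊕1⊕1 = 1
s4: b4⊕b5⊕b6⊕b7⊕b12⊕b13⊕b14⊕b15 = 0⊕0⊕1⊕0⊕0⊕1⊕1⊕1 = 0
s8: b8⊕b9⊕b10⊕b11⊕b12⊕b13⊕b14⊕b15 = 1⊕1⊕1⊕1⊕0⊕1⊕1⊕1 = 1
Syndrome (s8...s1) = 1010 → position 10.
Flip bit 10: corrected codeword = 000001011010111
Data bits at positions 3,5,6,7,9,10,11,12,13,14,15: 00101010111

00101010111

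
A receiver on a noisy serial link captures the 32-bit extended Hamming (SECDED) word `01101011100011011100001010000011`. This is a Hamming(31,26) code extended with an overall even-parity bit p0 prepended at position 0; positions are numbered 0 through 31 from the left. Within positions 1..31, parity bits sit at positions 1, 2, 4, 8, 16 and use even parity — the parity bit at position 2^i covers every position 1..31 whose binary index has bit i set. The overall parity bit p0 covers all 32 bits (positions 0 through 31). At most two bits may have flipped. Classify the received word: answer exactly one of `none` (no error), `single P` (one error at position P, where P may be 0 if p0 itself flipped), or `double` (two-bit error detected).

s1: b1⊕b3⊕b5⊕b7⊕b9⊕b11⊕b13⊕b15⊕b17⊕b19⊕b21⊕b23⊕b25⊕b27⊕b29⊕b31 = 1⊕0⊕0⊕1⊕0⊕0⊕1⊕1⊕1⊕0⊕0⊕0⊕0⊕0⊕0⊕1 = 0
s2: b2⊕b3⊕b6⊕b7⊕b10⊕b11⊕b14⊕b15⊕b18⊕b19⊕b22⊕b23⊕b26⊕b27⊕b30⊕b31 = 1⊕0⊕1⊕1⊕0⊕0⊕0⊕1⊕0⊕0⊕1⊕0⊕0⊕0⊕1⊕1 = 1
s4: b4⊕b5⊕b6⊕b7⊕b12⊕b13⊕b14⊕b15⊕b20⊕b21⊕b22⊕b23⊕b28⊕b29⊕b30⊕b31 = 1⊕0⊕1⊕1⊕1⊕1⊕0⊕1⊕0⊕0⊕1⊕0⊕0⊕0⊕1⊕1 = 1
s8: b8⊕b9⊕b10⊕b11⊕b12⊕b13⊕b14⊕b15⊕b24⊕b25⊕b26⊕b27⊕b28⊕b29⊕b30⊕b31 = 1⊕0⊕0⊕0⊕1⊕1⊕0⊕1⊕1⊕0⊕0⊕0⊕0⊕0⊕1⊕1 = 1
s16: b16⊕b17⊕b18⊕b19⊕b20⊕b21⊕b22⊕b23⊕b24⊕b25⊕b26⊕b27⊕b28⊕b29⊕b30⊕b31 = 1⊕1⊕0⊕0⊕0⊕0⊕1⊕0⊕1⊕0⊕0⊕0⊕0⊕0⊕1⊕1 = 0
Syndrome (s16...s1) = 01110 → position 14.
Overall parity (XOR of all 32 bits, including p0): 0⊕1⊕1⊕0⊕1⊕0⊕1⊕1⊕1⊕0⊕0⊕0⊕1⊕1⊕0⊕1⊕1⊕1⊕0⊕0⊕0⊕0⊕1⊕0⊕1⊕0⊕0⊕0⊕0⊕0⊕1⊕1 = 1
Overall=1, syndrome position=14 → single-bit error at position 14.

single 14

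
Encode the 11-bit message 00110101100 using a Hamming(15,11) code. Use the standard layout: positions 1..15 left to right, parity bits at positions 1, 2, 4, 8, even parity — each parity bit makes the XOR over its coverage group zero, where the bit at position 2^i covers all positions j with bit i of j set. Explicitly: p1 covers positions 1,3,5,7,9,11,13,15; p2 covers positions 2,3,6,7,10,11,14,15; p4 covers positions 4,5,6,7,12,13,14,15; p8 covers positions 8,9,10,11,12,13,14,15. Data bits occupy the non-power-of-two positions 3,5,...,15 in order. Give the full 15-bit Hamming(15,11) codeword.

010001110101100

Place data bits at non-power-of-two positions: b3=0, b5=0, b6=1, b7=1, b9=0, b10=1, b11=0, b12=1, b13=1, b14=0, b15=0.
p1 = XOR of data positions {3,5,7,9,11,13,15} = 0⊕0⊕1⊕0⊕0⊕1⊕0 = 0
p2 = XOR of data positions {3,6,7,10,11,14,15} = 0⊕1⊕1⊕1⊕0⊕0⊕0 = 1
p4 = XOR of data positions {5,6,7,12,13,14,15} = 0⊕1⊕1⊕1⊕1⊕0⊕0 = 0
p8 = XOR of data positions {9,10,11,12,13,14,15} = 0⊕1⊕0⊕1⊕1⊕0⊕0 = 1
Codeword b1..b15 = 010001110101100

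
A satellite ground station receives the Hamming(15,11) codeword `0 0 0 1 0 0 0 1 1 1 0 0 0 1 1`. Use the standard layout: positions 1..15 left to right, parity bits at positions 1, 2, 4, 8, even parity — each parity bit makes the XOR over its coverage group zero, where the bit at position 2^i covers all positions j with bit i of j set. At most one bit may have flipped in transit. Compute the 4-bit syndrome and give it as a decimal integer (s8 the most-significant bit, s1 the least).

14

s1: b1⊕b3⊕b5⊕b7⊕b9⊕b11⊕b13⊕b15 = 0⊕0⊕0⊕0⊕1⊕0⊕0⊕1 = 0
s2: b2⊕b3⊕b6⊕b7⊕b10⊕b11⊕b14⊕b15 = 0⊕0⊕0⊕0⊕1⊕0⊕1⊕1 = 1
s4: b4⊕b5⊕b6⊕b7⊕b12⊕b13⊕b14⊕b15 = 1⊕0⊕0⊕0⊕0⊕0⊕1⊕1 = 1
s8: b8⊕b9⊕b10⊕b11⊕b12⊕b13⊕b14⊕b15 = 1⊕1⊕1⊕0⊕0⊕0⊕1⊕1 = 1
Syndrome (s8...s1) = 1110 → position 14.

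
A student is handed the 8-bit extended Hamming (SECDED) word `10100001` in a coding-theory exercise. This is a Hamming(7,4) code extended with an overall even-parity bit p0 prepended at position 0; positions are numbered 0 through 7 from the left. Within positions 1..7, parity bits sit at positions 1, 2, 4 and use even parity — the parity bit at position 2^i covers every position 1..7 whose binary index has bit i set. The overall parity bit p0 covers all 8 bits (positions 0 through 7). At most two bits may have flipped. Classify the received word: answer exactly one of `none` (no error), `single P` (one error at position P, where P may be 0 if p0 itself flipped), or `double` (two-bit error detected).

single 5

s1: b1⊕b3⊕b5⊕b7 = 0⊕0⊕0⊕1 = 1
s2: b2⊕b3⊕b6⊕b7 = 1⊕0⊕0⊕1 = 0
s4: b4⊕b5⊕b6⊕b7 = 0⊕0⊕0⊕1 = 1
Syndrome (s4...s1) = 101 → position 5.
Overall parity (XOR of all 8 bits, including p0): 1⊕0⊕1⊕0⊕0⊕0⊕0⊕1 = 1
Overall=1, syndrome position=5 → single-bit error at position 5.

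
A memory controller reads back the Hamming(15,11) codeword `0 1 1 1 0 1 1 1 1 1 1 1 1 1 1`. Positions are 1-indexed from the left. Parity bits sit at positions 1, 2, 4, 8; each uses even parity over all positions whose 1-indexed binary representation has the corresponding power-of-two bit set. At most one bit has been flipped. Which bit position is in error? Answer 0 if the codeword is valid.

4

s1: b1⊕b3⊕b5⊕b7⊕b9⊕b11⊕b13⊕b15 = 0⊕1⊕0⊕1⊕1⊕1⊕1⊕1 = 0
s2: b2⊕b3⊕b6⊕b7⊕b10⊕b11⊕b14⊕b15 = 1⊕1⊕1⊕1⊕1⊕1⊕1⊕1 = 0
s4: b4⊕b5⊕b6⊕b7⊕b12⊕b13⊕b14⊕b15 = 1⊕0⊕1⊕1⊕1⊕1⊕1⊕1 = 1
s8: b8⊕b9⊕b10⊕b11⊕b12⊕b13⊕b14⊕b15 = 1⊕1⊕1⊕1⊕1⊕1⊕1⊕1 = 0
Syndrome (s8...s1) = 0100 → position 4.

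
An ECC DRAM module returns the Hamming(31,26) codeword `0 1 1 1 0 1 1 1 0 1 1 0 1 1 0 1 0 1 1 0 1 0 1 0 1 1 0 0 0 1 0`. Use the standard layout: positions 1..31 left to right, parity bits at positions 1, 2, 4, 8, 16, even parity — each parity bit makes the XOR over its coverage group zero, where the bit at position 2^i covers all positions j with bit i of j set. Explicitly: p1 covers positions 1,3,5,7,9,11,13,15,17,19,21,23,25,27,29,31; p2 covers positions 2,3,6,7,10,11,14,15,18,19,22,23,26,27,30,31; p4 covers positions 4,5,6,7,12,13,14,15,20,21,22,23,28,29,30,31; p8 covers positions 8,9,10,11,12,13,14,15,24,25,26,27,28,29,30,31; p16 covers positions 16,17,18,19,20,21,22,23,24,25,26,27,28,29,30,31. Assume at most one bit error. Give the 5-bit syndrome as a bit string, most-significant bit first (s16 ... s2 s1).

s1: b1⊕b3⊕b5⊕b7⊕b9⊕b11⊕b13⊕b15⊕b17⊕b19⊕b21⊕b23⊕b25⊕b27⊕b29⊕b31 = 0⊕1⊕0⊕1⊕0⊕1⊕1⊕0⊕0⊕1⊕1⊕1⊕1⊕0⊕0⊕0 = 0
s2: b2⊕b3⊕b6⊕b7⊕b10⊕b11⊕b14⊕b15⊕b18⊕b19⊕b22⊕b23⊕b26⊕b27⊕b30⊕b31 = 1⊕1⊕1⊕1⊕1⊕1⊕1⊕0⊕1⊕1⊕0⊕1⊕1⊕0⊕1⊕0 = 0
s4: b4⊕b5⊕b6⊕b7⊕b12⊕b13⊕b14⊕b15⊕b20⊕b21⊕b22⊕b23⊕b28⊕b29⊕b30⊕b31 = 1⊕0⊕1⊕1⊕0⊕1⊕1⊕0⊕0⊕1⊕0⊕1⊕0⊕0⊕1⊕0 = 0
s8: b8⊕b9⊕b10⊕b11⊕b12⊕b13⊕b14⊕b15⊕b24⊕b25⊕b26⊕b27⊕b28⊕b29⊕b30⊕b31 = 1⊕0⊕1⊕1⊕0⊕1⊕1⊕0⊕0⊕1⊕1⊕0⊕0⊕0⊕1⊕0 = 0
s16: b16⊕b17⊕b18⊕b19⊕b20⊕b21⊕b22⊕b23⊕b24⊕b25⊕b26⊕b27⊕b28⊕b29⊕b30⊕b31 = 1⊕0⊕1⊕1⊕0⊕1⊕0⊕1⊕0⊕1⊕1⊕0⊕0⊕0⊕1⊕0 = 0
Syndrome (s16...s1) = 00000 → position 0 (no error).

00000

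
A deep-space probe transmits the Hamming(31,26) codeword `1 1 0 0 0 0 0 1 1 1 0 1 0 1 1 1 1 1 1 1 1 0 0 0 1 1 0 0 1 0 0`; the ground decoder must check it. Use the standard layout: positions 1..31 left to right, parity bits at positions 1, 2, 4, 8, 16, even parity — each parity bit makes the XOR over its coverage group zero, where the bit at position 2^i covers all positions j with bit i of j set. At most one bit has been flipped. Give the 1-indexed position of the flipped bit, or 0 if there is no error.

s1: b1⊕b3⊕b5⊕b7⊕b9⊕b11⊕b13⊕b15⊕b17⊕b19⊕b21⊕b23⊕b25⊕b27⊕b29⊕b31 = 1⊕0⊕0⊕0⊕1⊕0⊕0⊕1⊕1⊕1⊕1⊕0⊕1⊕0⊕1⊕0 = 0
s2: b2⊕b3⊕b6⊕b7⊕b10⊕b11⊕b14⊕b15⊕b18⊕b19⊕b22⊕b23⊕b26⊕b27⊕b30⊕b31 = 1⊕0⊕0⊕0⊕1⊕0⊕1⊕1⊕1⊕1⊕0⊕0⊕1⊕0⊕0⊕0 = 1
s4: b4⊕b5⊕b6⊕b7⊕b12⊕b13⊕b14⊕b15⊕b20⊕b21⊕b22⊕b23⊕b28⊕b29⊕b30⊕b31 = 0⊕0⊕0⊕0⊕1⊕0⊕1⊕1⊕1⊕1⊕0⊕0⊕0⊕1⊕0⊕0 = 0
s8: b8⊕b9⊕b10⊕b11⊕b12⊕b13⊕b14⊕b15⊕b24⊕b25⊕b26⊕b27⊕b28⊕b29⊕b30⊕b31 = 1⊕1⊕1⊕0⊕1⊕0⊕1⊕1⊕0⊕1⊕1⊕0⊕0⊕1⊕0⊕0 = 1
s16: b16⊕b17⊕b18⊕b19⊕b20⊕b21⊕b22⊕b23⊕b24⊕b25⊕b26⊕b27⊕b28⊕b29⊕b30⊕b31 = 1⊕1⊕1⊕1⊕1⊕1⊕0⊕0⊕0⊕1⊕1⊕0⊕0⊕1⊕0⊕0 = 1
Syndrome (s16...s1) = 11010 → position 26.

26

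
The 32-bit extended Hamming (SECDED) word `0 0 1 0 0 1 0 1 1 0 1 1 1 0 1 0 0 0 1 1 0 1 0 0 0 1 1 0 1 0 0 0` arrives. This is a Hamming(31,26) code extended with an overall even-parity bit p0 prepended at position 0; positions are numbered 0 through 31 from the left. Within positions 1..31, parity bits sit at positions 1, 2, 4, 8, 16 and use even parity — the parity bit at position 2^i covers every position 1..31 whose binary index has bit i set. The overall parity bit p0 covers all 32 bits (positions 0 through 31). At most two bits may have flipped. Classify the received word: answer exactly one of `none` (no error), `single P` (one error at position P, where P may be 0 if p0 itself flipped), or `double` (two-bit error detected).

none

s1: b1⊕b3⊕b5⊕b7⊕b9⊕b11⊕b13⊕b15⊕b17⊕b19⊕b21⊕b23⊕b25⊕b27⊕b29⊕b31 = 0⊕0⊕1⊕1⊕0⊕1⊕0⊕0⊕0⊕1⊕1⊕0⊕1⊕0⊕0⊕0 = 0
s2: b2⊕b3⊕b6⊕b7⊕b10⊕b11⊕b14⊕b15⊕b18⊕b19⊕b22⊕b23⊕b26⊕b27⊕b30⊕b31 = 1⊕0⊕0⊕1⊕1⊕1⊕1⊕0⊕1⊕1⊕0⊕0⊕1⊕0⊕0⊕0 = 0
s4: b4⊕b5⊕b6⊕b7⊕b12⊕b13⊕b14⊕b15⊕b20⊕b21⊕b22⊕b23⊕b28⊕b29⊕b30⊕b31 = 0⊕1⊕0⊕1⊕1⊕0⊕1⊕0⊕0⊕1⊕0⊕0⊕1⊕0⊕0⊕0 = 0
s8: b8⊕b9⊕b10⊕b11⊕b12⊕b13⊕b14⊕b15⊕b24⊕b25⊕b26⊕b27⊕b28⊕b29⊕b30⊕b31 = 1⊕0⊕1⊕1⊕1⊕0⊕1⊕0⊕0⊕1⊕1⊕0⊕1⊕0⊕0⊕0 = 0
s16: b16⊕b17⊕b18⊕b19⊕b20⊕b21⊕b22⊕b23⊕b24⊕b25⊕b26⊕b27⊕b28⊕b29⊕b30⊕b31 = 0⊕0⊕1⊕1⊕0⊕1⊕0⊕0⊕0⊕1⊕1⊕0⊕1⊕0⊕0⊕0 = 0
Syndrome (s16...s1) = 00000 → position 0 (no error).
Overall parity (XOR of all 32 bits, including p0): 0⊕0⊕1⊕0⊕0⊕1⊕0⊕1⊕1⊕0⊕1⊕1⊕1⊕0⊕1⊕0⊕0⊕0⊕1⊕1⊕0⊕1⊕0⊕0⊕0⊕1⊕1⊕0⊕1⊕0⊕0⊕0 = 0
Overall=0, syndrome position=0 → no error.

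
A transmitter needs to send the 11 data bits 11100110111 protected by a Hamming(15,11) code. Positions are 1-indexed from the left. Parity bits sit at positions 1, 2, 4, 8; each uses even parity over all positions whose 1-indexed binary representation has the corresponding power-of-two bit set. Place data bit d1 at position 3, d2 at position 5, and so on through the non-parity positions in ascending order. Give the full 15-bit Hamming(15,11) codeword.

101111010110111

Place data bits at non-power-of-two positions: b3=1, b5=1, b6=1, b7=0, b9=0, b10=1, b11=1, b12=0, b13=1, b14=1, b15=1.
p1 = XOR of data positions {3,5,7,9,11,13,15} = 1⊕1⊕0⊕0⊕1⊕1⊕1 = 1
p2 = XOR of data positions {3,6,7,10,11,14,15} = 1⊕1⊕0⊕1⊕1⊕1⊕1 = 0
p4 = XOR of data positions {5,6,7,12,13,14,15} = 1⊕1⊕0⊕0⊕1⊕1⊕1 = 1
p8 = XOR of data positions {9,10,11,12,13,14,15} = 0⊕1⊕1⊕0⊕1⊕1⊕1 = 1
Codeword b1..b15 = 101111010110111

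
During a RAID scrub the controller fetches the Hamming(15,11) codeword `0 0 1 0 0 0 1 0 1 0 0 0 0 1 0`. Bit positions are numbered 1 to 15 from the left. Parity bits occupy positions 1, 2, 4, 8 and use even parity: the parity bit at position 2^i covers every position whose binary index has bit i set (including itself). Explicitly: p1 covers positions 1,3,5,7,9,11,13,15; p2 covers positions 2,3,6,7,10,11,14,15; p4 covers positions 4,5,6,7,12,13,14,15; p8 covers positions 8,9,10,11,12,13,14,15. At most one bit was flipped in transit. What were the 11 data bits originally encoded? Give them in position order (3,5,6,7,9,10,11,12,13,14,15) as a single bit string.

00011000010

s1: b1⊕b3⊕b5⊕b7⊕b9⊕b11⊕b13⊕b15 = 0⊕1⊕0⊕1⊕1⊕0⊕0⊕0 = 1
s2: b2⊕b3⊕b6⊕b7⊕b10⊕b11⊕b14⊕b15 = 0⊕1⊕0⊕1⊕0⊕0⊕1⊕0 = 1
s4: b4⊕b5⊕b6⊕b7⊕b12⊕b13⊕b14⊕b15 = 0⊕0⊕0⊕1⊕0⊕0⊕1⊕0 = 0
s8: b8⊕b9⊕b10⊕b11⊕b12⊕b13⊕b14⊕b15 = 0⊕1⊕0⊕0⊕0⊕0⊕1⊕0 = 0
Syndrome (s8...s1) = 0011 → position 3.
Flip bit 3: corrected codeword = 000000101000010
Data bits at positions 3,5,6,7,9,10,11,12,13,14,15: 00011000010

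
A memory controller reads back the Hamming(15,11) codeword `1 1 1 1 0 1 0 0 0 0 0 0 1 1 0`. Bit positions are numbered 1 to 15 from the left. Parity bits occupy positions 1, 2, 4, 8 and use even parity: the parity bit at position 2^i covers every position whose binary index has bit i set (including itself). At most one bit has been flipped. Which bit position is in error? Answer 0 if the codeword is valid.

1

s1: b1⊕b3⊕b5⊕b7⊕b9⊕b11⊕b13⊕b15 = 1⊕1⊕0⊕0⊕0⊕0⊕1⊕0 = 1
s2: b2⊕b3⊕b6⊕b7⊕b10⊕b11⊕b14⊕b15 = 1⊕1⊕1⊕0⊕0⊕0⊕1⊕0 = 0
s4: b4⊕b5⊕b6⊕b7⊕b12⊕b13⊕b14⊕b15 = 1⊕0⊕1⊕0⊕0⊕1⊕1⊕0 = 0
s8: b8⊕b9⊕b10⊕b11⊕b12⊕b13⊕b14⊕b15 = 0⊕0⊕0⊕0⊕0⊕1⊕1⊕0 = 0
Syndrome (s8...s1) = 0001 → position 1.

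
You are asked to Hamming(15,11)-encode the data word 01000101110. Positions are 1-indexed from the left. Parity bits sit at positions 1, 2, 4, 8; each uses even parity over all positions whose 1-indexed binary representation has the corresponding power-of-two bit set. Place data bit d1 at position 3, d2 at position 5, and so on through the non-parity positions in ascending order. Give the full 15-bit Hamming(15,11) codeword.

000010000101110

Place data bits at non-power-of-two positions: b3=0, b5=1, b6=0, b7=0, b9=0, b10=1, b11=0, b12=1, b13=1, b14=1, b15=0.
p1 = XOR of data positions {3,5,7,9,11,13,15} = 0⊕1⊕0⊕0⊕0⊕1⊕0 = 0
p2 = XOR of data positions {3,6,7,10,11,14,15} = 0⊕0⊕0⊕1⊕0⊕1⊕0 = 0
p4 = XOR of data positions {5,6,7,12,13,14,15} = 1⊕0⊕0⊕1⊕1⊕1⊕0 = 0
p8 = XOR of data positions {9,10,11,12,13,14,15} = 0⊕1⊕0⊕1⊕1⊕1⊕0 = 0
Codeword b1..b15 = 000010000101110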